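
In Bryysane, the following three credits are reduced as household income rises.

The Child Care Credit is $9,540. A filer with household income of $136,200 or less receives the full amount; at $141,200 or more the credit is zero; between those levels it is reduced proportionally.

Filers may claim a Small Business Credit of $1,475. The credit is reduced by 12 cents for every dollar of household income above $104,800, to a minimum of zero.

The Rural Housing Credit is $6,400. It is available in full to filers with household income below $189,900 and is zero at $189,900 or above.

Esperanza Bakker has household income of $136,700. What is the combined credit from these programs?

Child Care Credit: $136,700 is $500 into a $5,000 phase-out range, leaving 4,500/5,000 of the credit: $9,540 × 4,500/5,000 = $8,586.
Small Business Credit: 12% of the $31,900 excess over $104,800 is $3,828 ≥ base, so the credit is $0.
Rural Housing Credit: $136,700 is below the $189,900 cutoff, so the full $6,400 applies.
Total: $8,586 + $0 + $6,400 = $14,986.

$14,986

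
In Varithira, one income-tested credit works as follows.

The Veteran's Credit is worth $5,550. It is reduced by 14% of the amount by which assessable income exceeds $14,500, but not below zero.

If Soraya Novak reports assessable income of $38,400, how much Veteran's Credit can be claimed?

Veteran's Credit: 14% of the $23,900 excess over $14,500 is $3,346; credit = $5,550 − $3,346 = $2,204.

$2,204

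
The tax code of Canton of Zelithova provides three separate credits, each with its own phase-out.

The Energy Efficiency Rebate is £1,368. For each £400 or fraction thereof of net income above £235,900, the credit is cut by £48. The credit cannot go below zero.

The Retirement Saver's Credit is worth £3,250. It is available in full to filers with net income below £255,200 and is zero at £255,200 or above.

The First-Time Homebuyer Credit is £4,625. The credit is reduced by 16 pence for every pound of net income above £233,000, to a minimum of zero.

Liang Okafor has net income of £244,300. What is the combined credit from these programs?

£6,427

Energy Efficiency Rebate: income exceeds £235,900 by £8,400, which is 21 full-or-partial £400 increments; reduction = 21 × £48 = £1,008, leaving £360.
Retirement Saver's Credit: £244,300 is below the £255,200 cutoff, so the full £3,250 applies.
First-Time Homebuyer Credit: 16% of the £11,300 excess over £233,000 is £1,808; credit = £4,625 − £1,808 = £2,817.
Total: £360 + £3,250 + £2,817 = £6,427.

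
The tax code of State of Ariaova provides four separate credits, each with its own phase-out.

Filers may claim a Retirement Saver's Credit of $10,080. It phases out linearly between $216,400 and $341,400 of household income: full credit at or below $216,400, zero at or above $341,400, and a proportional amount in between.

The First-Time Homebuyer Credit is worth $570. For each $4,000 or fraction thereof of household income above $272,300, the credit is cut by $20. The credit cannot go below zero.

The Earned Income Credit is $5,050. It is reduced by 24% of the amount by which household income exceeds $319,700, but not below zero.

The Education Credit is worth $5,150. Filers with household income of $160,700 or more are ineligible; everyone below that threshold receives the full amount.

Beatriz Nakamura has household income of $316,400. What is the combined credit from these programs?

Retirement Saver's Credit: $316,400 is $100,000 into a $125,000 phase-out range, leaving 25,000/125,000 of the credit: $10,080 × 25,000/125,000 = $2,016.
First-Time Homebuyer Credit: income exceeds $272,300 by $44,100, which is 12 full-or-partial $4,000 increments; reduction = 12 × $20 = $240, leaving $330.
Earned Income Credit: $316,400 is at or below the $319,700 threshold, so the full $5,050 applies.
Education Credit: $316,400 meets or exceeds the $160,700 cutoff, so the credit is $0.
Total: $2,016 + $330 + $5,050 + $0 = $7,396.

$7,396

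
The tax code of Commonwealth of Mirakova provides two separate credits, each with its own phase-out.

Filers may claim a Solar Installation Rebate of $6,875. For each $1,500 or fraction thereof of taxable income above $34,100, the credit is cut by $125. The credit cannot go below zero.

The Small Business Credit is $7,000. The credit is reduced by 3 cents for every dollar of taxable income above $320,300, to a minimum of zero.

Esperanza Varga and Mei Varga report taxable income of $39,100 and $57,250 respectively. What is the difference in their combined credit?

Esperanza ($39,100): Solar Installation Rebate: income exceeds $34,100 by $5,000, which is 4 full-or-partial $1,500 increments; reduction = 4 × $125 = $500, leaving $6,375. Small Business Credit: $39,100 is at or below the $320,300 threshold, so the full $7,000 applies. total $6,375 + $7,000 = $13,375
Mei ($57,250): Solar Installation Rebate: income exceeds $34,100 by $23,150, which is 16 full-or-partial $1,500 increments; reduction = 16 × $125 = $2,000, leaving $4,875. Small Business Credit: $57,250 is at or below the $320,300 threshold, so the full $7,000 applies. total $4,875 + $7,000 = $11,875
Difference: |$13,375 − $11,875| = $1,500.

$1,500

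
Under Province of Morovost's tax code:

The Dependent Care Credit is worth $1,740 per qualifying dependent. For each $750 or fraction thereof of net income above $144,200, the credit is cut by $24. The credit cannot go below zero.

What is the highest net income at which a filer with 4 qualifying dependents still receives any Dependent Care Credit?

$360,950

Full credit = 4 × $1,740 = $6,960.
After 289 increments the reduction is 289 × $24 = $6,936, leaving $24; one more increment wipes it out. Increment 289 ends at excess 289 × $750 = $216,750, so the highest qualifying income is $144,200 + $216,750 = $360,950.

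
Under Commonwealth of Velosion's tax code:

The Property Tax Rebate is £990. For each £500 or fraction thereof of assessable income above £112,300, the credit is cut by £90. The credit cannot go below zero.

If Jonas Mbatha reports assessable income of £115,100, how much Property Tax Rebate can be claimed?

£450

Property Tax Rebate: income exceeds £112,300 by £2,800, which is 6 full-or-partial £500 increments; reduction = 6 × £90 = £540, leaving £450.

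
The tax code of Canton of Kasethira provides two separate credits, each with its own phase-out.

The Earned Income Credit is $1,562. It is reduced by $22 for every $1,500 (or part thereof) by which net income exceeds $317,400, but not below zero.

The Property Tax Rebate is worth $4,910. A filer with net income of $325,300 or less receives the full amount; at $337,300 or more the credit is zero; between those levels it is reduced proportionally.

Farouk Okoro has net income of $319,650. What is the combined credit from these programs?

Earned Income Credit: income exceeds $317,400 by $2,250, which is 2 full-or-partial $1,500 increments; reduction = 2 × $22 = $44, leaving $1,518.
Property Tax Rebate: $319,650 is at or below the $325,300 threshold, so the full $4,910 applies.
Total: $1,518 + $4,910 = $6,428.

$6,428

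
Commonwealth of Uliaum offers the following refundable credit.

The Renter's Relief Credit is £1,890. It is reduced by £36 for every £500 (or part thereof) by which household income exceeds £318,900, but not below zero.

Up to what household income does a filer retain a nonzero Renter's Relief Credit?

After 52 increments the reduction is 52 × £36 = £1,872, leaving £18; one more increment wipes it out. Increment 52 ends at excess 52 × £500 = £26,000, so the highest qualifying income is £318,900 + £26,000 = £344,900.

£344,900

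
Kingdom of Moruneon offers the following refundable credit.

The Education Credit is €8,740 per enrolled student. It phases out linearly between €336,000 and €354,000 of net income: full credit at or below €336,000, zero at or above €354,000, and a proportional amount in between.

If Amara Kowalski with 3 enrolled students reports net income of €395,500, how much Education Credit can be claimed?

€0

Education Credit: base = 3 × €8,740 = €26,220. €395,500 is at or above €354,000, so the credit is €0.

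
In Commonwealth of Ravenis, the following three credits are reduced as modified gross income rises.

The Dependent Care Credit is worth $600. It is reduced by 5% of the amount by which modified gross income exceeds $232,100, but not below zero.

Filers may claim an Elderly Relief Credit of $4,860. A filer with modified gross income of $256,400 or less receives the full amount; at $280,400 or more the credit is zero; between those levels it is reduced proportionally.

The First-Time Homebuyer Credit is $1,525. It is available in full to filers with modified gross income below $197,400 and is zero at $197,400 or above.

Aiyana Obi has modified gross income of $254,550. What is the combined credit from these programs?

Dependent Care Credit: 5% of the $22,450 excess over $232,100 is $1,122.50 ≥ base, so the credit is $0.
Elderly Relief Credit: $254,550 is at or below the $256,400 threshold, so the full $4,860 applies.
First-Time Homebuyer Credit: $254,550 meets or exceeds the $197,400 cutoff, so the credit is $0.
Total: $0 + $4,860 + $0 = $4,860.

$4,860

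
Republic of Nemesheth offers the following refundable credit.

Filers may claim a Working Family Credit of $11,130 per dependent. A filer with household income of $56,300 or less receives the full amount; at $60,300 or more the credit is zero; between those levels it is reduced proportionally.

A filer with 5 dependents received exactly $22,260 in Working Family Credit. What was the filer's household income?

$58,700

Full credit = 5 × $11,130 = $55,650.
$22,260 is 22,260/55,650 of the full $55,650, so 33,390/55,650 of the $4,000 range has been used: income = $56,300 + $4,000 × 33,390/55,650 = $58,700.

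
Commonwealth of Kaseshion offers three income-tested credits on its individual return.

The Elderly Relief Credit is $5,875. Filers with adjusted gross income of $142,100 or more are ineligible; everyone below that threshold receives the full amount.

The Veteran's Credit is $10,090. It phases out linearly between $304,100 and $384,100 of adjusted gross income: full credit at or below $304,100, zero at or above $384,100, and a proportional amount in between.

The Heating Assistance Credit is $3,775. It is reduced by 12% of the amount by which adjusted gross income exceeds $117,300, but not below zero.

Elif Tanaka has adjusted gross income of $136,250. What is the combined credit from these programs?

Elderly Relief Credit: $136,250 is below the $142,100 cutoff, so the full $5,875 applies.
Veteran's Credit: $136,250 is at or below the $304,100 threshold, so the full $10,090 applies.
Heating Assistance Credit: 12% of the $18,950 excess over $117,300 is $2,274; credit = $3,775 − $2,274 = $1,501.
Total: $5,875 + $10,090 + $1,501 = $17,466.

$17,466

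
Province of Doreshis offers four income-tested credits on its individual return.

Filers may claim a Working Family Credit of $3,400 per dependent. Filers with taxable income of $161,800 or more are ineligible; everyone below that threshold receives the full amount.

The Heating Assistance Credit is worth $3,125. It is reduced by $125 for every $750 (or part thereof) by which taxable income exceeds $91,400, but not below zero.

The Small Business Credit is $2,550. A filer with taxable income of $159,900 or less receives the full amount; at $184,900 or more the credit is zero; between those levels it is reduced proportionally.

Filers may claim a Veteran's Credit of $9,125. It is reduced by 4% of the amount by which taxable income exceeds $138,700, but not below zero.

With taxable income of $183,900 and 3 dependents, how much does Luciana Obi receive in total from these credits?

$7,419

Working Family Credit: base = 3 × $3,400 = $10,200. $183,900 meets or exceeds the $161,800 cutoff, so the credit is $0.
Heating Assistance Credit: income exceeds $91,400 by $92,500 → 124 increments × $125 = $15,500 ≥ base, so the credit is $0.
Small Business Credit: $183,900 is $24,000 into a $25,000 phase-out range, leaving 1,000/25,000 of the credit: $2,550 × 1,000/25,000 = $102.
Veteran's Credit: 4% of the $45,200 excess over $138,700 is $1,808; credit = $9,125 − $1,808 = $7,317.
Total: $0 + $0 + $102 + $7,317 = $7,419.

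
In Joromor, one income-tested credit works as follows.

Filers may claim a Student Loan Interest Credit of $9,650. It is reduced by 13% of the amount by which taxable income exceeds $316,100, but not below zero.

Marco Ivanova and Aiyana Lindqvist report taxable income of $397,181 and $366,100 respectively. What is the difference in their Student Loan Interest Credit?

Marco ($397,181): Student Loan Interest Credit: 13% of the $81,081 excess over $316,100 is $10,540.53 ≥ base, so the credit is $0.
Aiyana ($366,100): Student Loan Interest Credit: 13% of the $50,000 excess over $316,100 is $6,500; credit = $9,650 − $6,500 = $3,150.
Difference: |$0 − $3,150| = $3,150.

$3,150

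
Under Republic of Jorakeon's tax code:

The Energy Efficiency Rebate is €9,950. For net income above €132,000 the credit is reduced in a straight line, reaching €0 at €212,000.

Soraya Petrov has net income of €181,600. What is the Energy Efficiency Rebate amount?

Energy Efficiency Rebate: €181,600 is €49,600 into a €80,000 phase-out range, leaving 30,400/80,000 of the credit: €9,950 × 30,400/80,000 = €3,781.

€3,781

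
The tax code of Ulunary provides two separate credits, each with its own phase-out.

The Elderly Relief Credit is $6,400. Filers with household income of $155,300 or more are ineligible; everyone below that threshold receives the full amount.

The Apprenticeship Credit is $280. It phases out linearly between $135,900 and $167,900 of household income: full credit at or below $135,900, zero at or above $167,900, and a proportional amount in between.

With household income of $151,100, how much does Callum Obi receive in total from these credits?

Elderly Relief Credit: $151,100 is below the $155,300 cutoff, so the full $6,400 applies.
Apprenticeship Credit: $151,100 is $15,200 into a $32,000 phase-out range, leaving 16,800/32,000 of the credit: $280 × 16,800/32,000 = $147.
Total: $6,400 + $147 = $6,547.

$6,547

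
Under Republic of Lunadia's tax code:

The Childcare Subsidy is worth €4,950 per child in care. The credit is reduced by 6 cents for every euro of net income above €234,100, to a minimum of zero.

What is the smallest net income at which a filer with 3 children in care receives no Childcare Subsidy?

€481,600

Full credit = 3 × €4,950 = €14,850.
The credit falls by 6% of each euro above €234,100, so it reaches zero when the excess is €14,850 / 6% = €247,500: income = €234,100 + €247,500 = €481,600.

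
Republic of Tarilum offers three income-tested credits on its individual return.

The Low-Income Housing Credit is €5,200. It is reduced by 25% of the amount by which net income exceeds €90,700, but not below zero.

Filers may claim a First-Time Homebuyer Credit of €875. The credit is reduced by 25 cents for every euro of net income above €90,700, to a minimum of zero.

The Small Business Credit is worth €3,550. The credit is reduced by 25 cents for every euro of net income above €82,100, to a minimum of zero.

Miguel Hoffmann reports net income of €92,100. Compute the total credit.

Low-Income Housing Credit: 25% of the €1,400 excess over €90,700 is €350; credit = €5,200 − €350 = €4,850.
First-Time Homebuyer Credit: 25% of the €1,400 excess over €90,700 is €350; credit = €875 − €350 = €525.
Small Business Credit: 25% of the €10,000 excess over €82,100 is €2,500; credit = €3,550 − €2,500 = €1,050.
Total: €4,850 + €525 + €1,050 = €6,425.

€6,425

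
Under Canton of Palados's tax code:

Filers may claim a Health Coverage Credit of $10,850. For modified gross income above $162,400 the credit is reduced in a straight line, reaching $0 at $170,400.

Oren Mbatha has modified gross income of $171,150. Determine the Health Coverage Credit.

$0

Health Coverage Credit: $171,150 is at or above $170,400, so the credit is $0.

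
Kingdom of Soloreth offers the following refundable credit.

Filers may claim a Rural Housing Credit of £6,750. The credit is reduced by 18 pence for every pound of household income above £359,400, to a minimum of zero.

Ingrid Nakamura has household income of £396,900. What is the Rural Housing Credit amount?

Rural Housing Credit: 18% of the £37,500 excess over £359,400 is £6,750 ≥ base, so the credit is £0.

£0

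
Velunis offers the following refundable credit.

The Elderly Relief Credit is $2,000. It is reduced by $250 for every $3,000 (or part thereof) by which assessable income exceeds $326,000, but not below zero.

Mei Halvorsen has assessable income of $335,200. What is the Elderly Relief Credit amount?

Elderly Relief Credit: income exceeds $326,000 by $9,200, which is 4 full-or-partial $3,000 increments; reduction = 4 × $250 = $1,000, leaving $1,000.

$1,000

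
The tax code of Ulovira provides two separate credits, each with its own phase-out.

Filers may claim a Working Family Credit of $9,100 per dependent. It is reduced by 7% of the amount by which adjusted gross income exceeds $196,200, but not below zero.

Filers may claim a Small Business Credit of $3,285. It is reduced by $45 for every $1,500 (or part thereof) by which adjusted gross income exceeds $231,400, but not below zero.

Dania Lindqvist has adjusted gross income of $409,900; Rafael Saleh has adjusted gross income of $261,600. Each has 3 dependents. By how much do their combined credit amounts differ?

Dania ($409,900): Working Family Credit: base = 3 × $9,100 = $27,300. 7% of the $213,700 excess over $196,200 is $14,959; credit = $27,300 − $14,959 = $12,341. Small Business Credit: income exceeds $231,400 by $178,500 → 119 increments × $45 = $5,355 ≥ base, so the credit is $0. total $12,341 + $0 = $12,341
Rafael ($261,600): Working Family Credit: base = 3 × $9,100 = $27,300. 7% of the $65,400 excess over $196,200 is $4,578; credit = $27,300 − $4,578 = $22,722. Small Business Credit: income exceeds $231,400 by $30,200, which is 21 full-or-partial $1,500 increments; reduction = 21 × $45 = $945, leaving $2,340. total $22,722 + $2,340 = $25,062
Difference: |$12,341 − $25,062| = $12,721.

$12,721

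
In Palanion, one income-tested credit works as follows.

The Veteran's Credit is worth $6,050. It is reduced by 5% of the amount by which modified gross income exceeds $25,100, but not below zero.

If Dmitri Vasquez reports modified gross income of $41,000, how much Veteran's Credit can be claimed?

$5,255

Veteran's Credit: 5% of the $15,900 excess over $25,100 is $795; credit = $6,050 − $795 = $5,255.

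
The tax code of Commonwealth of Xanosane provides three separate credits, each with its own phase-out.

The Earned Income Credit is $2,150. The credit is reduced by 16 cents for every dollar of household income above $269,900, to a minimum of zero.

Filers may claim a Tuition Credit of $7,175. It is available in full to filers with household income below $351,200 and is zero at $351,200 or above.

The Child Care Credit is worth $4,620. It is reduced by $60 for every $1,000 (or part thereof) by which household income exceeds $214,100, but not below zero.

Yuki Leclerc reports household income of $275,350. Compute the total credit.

$9,353

Earned Income Credit: 16% of the $5,450 excess over $269,900 is $872; credit = $2,150 − $872 = $1,278.
Tuition Credit: $275,350 is below the $351,200 cutoff, so the full $7,175 applies.
Child Care Credit: income exceeds $214,100 by $61,250, which is 62 full-or-partial $1,000 increments; reduction = 62 × $60 = $3,720, leaving $900.
Total: $1,278 + $7,175 + $900 = $9,353.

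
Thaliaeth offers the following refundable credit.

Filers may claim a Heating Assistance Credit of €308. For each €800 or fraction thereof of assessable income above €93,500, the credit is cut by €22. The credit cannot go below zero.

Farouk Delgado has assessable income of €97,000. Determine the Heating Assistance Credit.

€198

Heating Assistance Credit: income exceeds €93,500 by €3,500, which is 5 full-or-partial €800 increments; reduction = 5 × €22 = €110, leaving €198.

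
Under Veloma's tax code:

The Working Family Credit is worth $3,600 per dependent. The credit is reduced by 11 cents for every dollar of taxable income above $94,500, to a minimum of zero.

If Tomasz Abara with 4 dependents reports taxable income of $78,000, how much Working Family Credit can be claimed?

$14,400

Working Family Credit: base = 4 × $3,600 = $14,400. $78,000 is at or below the $94,500 threshold, so the full $14,400 applies.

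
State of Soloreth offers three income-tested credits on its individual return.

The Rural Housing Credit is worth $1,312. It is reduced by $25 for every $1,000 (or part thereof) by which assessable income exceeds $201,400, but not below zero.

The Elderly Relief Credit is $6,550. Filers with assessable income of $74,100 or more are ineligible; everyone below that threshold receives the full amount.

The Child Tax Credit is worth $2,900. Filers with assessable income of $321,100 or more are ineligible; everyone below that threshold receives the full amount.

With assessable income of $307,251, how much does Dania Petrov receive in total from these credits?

Rural Housing Credit: income exceeds $201,400 by $105,851 → 106 increments × $25 = $2,650 ≥ base, so the credit is $0.
Elderly Relief Credit: $307,251 meets or exceeds the $74,100 cutoff, so the credit is $0.
Child Tax Credit: $307,251 is below the $321,100 cutoff, so the full $2,900 applies.
Total: $0 + $0 + $2,900 = $2,900.

$2,900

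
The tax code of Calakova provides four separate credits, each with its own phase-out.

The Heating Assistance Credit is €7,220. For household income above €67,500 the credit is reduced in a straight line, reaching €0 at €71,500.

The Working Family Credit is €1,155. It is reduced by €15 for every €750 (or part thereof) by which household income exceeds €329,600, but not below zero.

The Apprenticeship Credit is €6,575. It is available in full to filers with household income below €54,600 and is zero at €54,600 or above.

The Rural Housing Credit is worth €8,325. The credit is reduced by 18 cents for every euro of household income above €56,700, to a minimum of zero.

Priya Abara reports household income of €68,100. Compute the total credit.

€13,565

Heating Assistance Credit: €68,100 is €600 into a €4,000 phase-out range, leaving 3,400/4,000 of the credit: €7,220 × 3,400/4,000 = €6,137.
Working Family Credit: €68,100 is at or below the €329,600 threshold, so the full €1,155 applies.
Apprenticeship Credit: €68,100 meets or exceeds the €54,600 cutoff, so the credit is €0.
Rural Housing Credit: 18% of the €11,400 excess over €56,700 is €2,052; credit = €8,325 − €2,052 = €6,273.
Total: €6,137 + €1,155 + €0 + €6,273 = €13,565.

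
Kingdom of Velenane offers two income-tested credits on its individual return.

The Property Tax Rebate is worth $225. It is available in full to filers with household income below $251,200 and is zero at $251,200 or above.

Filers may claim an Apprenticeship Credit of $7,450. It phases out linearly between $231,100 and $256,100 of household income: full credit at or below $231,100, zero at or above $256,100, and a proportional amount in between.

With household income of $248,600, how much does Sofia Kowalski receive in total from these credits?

$2,460

Property Tax Rebate: $248,600 is below the $251,200 cutoff, so the full $225 applies.
Apprenticeship Credit: $248,600 is $17,500 into a $25,000 phase-out range, leaving 7,500/25,000 of the credit: $7,450 × 7,500/25,000 = $2,235.
Total: $225 + $2,235 = $2,460.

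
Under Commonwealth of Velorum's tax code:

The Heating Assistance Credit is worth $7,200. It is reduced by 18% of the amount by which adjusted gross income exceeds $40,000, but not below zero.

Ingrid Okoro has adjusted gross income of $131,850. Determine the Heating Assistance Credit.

$0

Heating Assistance Credit: 18% of the $91,850 excess over $40,000 is $16,533 ≥ base, so the credit is $0.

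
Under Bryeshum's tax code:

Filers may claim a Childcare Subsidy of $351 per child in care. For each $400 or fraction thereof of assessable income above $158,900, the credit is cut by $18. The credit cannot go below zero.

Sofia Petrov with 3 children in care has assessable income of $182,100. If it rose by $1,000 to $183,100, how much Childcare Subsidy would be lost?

At $182,100 — base = 3 × $351 = $1,053. income exceeds $158,900 by $23,200, which is 58 full-or-partial $400 increments; reduction = 58 × $18 = $1,044, leaving $9.
At $183,100 — base = 3 × $351 = $1,053. income exceeds $158,900 by $24,200 → 61 increments × $18 = $1,098 ≥ base, so the credit is $0.
Lost: $9 − $0 = $9.

$9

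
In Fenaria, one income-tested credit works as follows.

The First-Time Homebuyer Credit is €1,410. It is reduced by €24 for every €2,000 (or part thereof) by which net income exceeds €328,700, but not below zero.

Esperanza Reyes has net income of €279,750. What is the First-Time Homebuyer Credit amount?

€1,410

First-Time Homebuyer Credit: €279,750 is at or below the €328,700 threshold, so the full €1,410 applies.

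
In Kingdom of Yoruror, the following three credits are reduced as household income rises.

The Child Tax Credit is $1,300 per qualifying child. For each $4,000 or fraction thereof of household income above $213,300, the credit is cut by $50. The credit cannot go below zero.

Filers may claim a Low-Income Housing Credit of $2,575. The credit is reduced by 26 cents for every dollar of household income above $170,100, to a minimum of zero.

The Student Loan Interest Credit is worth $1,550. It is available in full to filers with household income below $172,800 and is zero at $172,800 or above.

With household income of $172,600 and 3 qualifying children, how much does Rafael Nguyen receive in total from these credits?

Child Tax Credit: base = 3 × $1,300 = $3,900. $172,600 is at or below the $213,300 threshold, so the full $3,900 applies.
Low-Income Housing Credit: 26% of the $2,500 excess over $170,100 is $650; credit = $2,575 − $650 = $1,925.
Student Loan Interest Credit: $172,600 is below the $172,800 cutoff, so the full $1,550 applies.
Total: $3,900 + $1,925 + $1,550 = $7,375.

$7,375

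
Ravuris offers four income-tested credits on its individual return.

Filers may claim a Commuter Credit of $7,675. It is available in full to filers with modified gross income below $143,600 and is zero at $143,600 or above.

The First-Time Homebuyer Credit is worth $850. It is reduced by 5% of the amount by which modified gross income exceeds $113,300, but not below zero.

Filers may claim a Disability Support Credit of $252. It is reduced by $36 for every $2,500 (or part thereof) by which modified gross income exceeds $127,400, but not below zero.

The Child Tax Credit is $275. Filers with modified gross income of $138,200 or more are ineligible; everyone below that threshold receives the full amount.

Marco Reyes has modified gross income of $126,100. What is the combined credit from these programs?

$8,412

Commuter Credit: $126,100 is below the $143,600 cutoff, so the full $7,675 applies.
First-Time Homebuyer Credit: 5% of the $12,800 excess over $113,300 is $640; credit = $850 − $640 = $210.
Disability Support Credit: $126,100 is at or below the $127,400 threshold, so the full $252 applies.
Child Tax Credit: $126,100 is below the $138,200 cutoff, so the full $275 applies.
Total: $7,675 + $210 + $252 + $275 = $8,412.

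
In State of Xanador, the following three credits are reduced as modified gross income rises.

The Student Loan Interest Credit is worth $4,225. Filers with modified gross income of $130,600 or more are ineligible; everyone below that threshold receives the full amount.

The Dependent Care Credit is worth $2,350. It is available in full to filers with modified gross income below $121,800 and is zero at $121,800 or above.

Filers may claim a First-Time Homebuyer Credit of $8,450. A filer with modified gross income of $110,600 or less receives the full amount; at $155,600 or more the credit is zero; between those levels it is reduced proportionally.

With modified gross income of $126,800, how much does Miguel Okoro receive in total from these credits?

$9,633

Student Loan Interest Credit: $126,800 is below the $130,600 cutoff, so the full $4,225 applies.
Dependent Care Credit: $126,800 meets or exceeds the $121,800 cutoff, so the credit is $0.
First-Time Homebuyer Credit: $126,800 is $16,200 into a $45,000 phase-out range, leaving 28,800/45,000 of the credit: $8,450 × 28,800/45,000 = $5,408.
Total: $4,225 + $0 + $5,408 = $9,633.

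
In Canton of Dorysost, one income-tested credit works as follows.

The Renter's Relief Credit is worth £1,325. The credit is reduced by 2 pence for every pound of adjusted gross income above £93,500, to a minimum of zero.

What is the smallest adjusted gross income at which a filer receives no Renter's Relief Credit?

The credit falls by 2% of each pound above £93,500, so it reaches zero when the excess is £1,325 / 2% = £66,250: income = £93,500 + £66,250 = £159,750.

£159,750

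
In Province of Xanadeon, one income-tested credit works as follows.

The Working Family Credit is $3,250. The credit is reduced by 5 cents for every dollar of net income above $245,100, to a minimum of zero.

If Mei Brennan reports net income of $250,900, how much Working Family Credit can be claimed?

$2,960

Working Family Credit: 5% of the $5,800 excess over $245,100 is $290; credit = $3,250 − $290 = $2,960.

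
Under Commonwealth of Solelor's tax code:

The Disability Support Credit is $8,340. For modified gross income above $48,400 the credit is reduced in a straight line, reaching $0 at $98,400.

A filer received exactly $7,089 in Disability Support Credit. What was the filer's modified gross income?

$7,089 is 7,089/8,340 of the full $8,340, so 1,251/8,340 of the $50,000 range has been used: income = $48,400 + $50,000 × 1,251/8,340 = $55,900.

$55,900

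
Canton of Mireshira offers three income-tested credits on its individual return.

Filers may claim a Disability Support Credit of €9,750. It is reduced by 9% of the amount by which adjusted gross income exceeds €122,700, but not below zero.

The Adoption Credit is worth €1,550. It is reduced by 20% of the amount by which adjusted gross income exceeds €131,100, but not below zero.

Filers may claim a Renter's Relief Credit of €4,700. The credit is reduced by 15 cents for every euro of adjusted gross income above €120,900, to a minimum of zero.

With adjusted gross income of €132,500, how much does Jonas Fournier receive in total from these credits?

€13,098

Disability Support Credit: 9% of the €9,800 excess over €122,700 is €882; credit = €9,750 − €882 = €8,868.
Adoption Credit: 20% of the €1,400 excess over €131,100 is €280; credit = €1,550 − €280 = €1,270.
Renter's Relief Credit: 15% of the €11,600 excess over €120,900 is €1,740; credit = €4,700 − €1,740 = €2,960.
Total: €8,868 + €1,270 + €2,960 = €13,098.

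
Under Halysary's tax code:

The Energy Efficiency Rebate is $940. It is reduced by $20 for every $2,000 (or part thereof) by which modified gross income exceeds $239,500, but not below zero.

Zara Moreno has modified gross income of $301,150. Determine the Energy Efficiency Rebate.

$320

Energy Efficiency Rebate: income exceeds $239,500 by $61,650, which is 31 full-or-partial $2,000 increments; reduction = 31 × $20 = $620, leaving $320.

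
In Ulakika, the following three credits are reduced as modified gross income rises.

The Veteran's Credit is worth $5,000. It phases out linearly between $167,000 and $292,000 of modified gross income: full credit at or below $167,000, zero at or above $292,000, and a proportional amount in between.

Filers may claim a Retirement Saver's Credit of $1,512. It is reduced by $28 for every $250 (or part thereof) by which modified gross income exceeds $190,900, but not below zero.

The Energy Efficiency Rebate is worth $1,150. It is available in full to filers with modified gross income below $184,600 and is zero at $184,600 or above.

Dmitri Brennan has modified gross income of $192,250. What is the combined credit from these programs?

$5,334

Veteran's Credit: $192,250 is $25,250 into a $125,000 phase-out range, leaving 99,750/125,000 of the credit: $5,000 × 99,750/125,000 = $3,990.
Retirement Saver's Credit: income exceeds $190,900 by $1,350, which is 6 full-or-partial $250 increments; reduction = 6 × $28 = $168, leaving $1,344.
Energy Efficiency Rebate: $192,250 meets or exceeds the $184,600 cutoff, so the credit is $0.
Total: $3,990 + $1,344 + $0 = $5,334.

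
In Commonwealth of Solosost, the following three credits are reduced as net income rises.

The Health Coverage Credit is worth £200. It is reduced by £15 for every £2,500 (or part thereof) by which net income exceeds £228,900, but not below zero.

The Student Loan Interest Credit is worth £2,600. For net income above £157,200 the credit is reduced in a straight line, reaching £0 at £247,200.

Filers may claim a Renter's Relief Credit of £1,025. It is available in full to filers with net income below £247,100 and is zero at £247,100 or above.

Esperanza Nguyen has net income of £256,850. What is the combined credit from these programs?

Health Coverage Credit: income exceeds £228,900 by £27,950, which is 12 full-or-partial £2,500 increments; reduction = 12 × £15 = £180, leaving £20.
Student Loan Interest Credit: £256,850 is at or above £247,200, so the credit is £0.
Renter's Relief Credit: £256,850 meets or exceeds the £247,100 cutoff, so the credit is £0.
Total: £20 + £0 + £0 = £20.

£20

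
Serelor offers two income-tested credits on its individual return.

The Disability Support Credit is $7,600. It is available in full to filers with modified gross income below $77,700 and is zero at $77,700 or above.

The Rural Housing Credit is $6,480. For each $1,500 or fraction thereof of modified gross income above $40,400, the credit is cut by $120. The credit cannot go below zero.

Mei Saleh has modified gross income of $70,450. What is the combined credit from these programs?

Disability Support Credit: $70,450 is below the $77,700 cutoff, so the full $7,600 applies.
Rural Housing Credit: income exceeds $40,400 by $30,050, which is 21 full-or-partial $1,500 increments; reduction = 21 × $120 = $2,520, leaving $3,960.
Total: $7,600 + $3,960 = $11,560.

$11,560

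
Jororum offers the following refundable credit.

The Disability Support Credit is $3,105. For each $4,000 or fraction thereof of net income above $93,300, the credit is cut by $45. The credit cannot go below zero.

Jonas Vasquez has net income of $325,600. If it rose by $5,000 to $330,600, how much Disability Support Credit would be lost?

$45

At $325,600 — income exceeds $93,300 by $232,300, which is 59 full-or-partial $4,000 increments; reduction = 59 × $45 = $2,655, leaving $450.
At $330,600 — income exceeds $93,300 by $237,300, which is 60 full-or-partial $4,000 increments; reduction = 60 × $45 = $2,700, leaving $405.
Lost: $450 − $405 = $45.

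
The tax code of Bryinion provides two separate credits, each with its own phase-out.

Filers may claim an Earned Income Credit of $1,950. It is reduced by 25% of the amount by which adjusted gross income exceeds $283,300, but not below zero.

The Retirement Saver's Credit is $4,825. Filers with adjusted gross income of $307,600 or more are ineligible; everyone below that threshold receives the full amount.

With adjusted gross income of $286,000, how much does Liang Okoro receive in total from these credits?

Earned Income Credit: 25% of the $2,700 excess over $283,300 is $675; credit = $1,950 − $675 = $1,275.
Retirement Saver's Credit: $286,000 is below the $307,600 cutoff, so the full $4,825 applies.
Total: $1,275 + $4,825 = $6,100.

$6,100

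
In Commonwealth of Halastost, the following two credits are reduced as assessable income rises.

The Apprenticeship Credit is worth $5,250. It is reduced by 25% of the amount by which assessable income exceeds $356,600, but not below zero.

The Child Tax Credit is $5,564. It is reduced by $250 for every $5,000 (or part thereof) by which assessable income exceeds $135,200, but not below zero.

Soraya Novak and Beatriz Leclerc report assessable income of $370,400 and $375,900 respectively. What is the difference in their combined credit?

Soraya ($370,400): Apprenticeship Credit: 25% of the $13,800 excess over $356,600 is $3,450; credit = $5,250 − $3,450 = $1,800. Child Tax Credit: income exceeds $135,200 by $235,200 → 48 increments × $250 = $12,000 ≥ base, so the credit is $0. total $1,800 + $0 = $1,800
Beatriz ($375,900): Apprenticeship Credit: 25% of the $19,300 excess over $356,600 is $4,825; credit = $5,250 − $4,825 = $425. Child Tax Credit: income exceeds $135,200 by $240,700 → 49 increments × $250 = $12,250 ≥ base, so the credit is $0. total $425 + $0 = $425
Difference: |$1,800 − $425| = $1,375.

$1,375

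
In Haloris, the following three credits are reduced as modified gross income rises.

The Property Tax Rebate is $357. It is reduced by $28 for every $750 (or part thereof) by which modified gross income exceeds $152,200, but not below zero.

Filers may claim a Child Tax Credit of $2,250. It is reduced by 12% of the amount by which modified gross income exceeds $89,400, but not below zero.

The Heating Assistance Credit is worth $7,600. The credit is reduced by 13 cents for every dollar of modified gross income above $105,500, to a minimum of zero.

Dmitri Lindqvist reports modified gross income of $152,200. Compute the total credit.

Property Tax Rebate: $152,200 is at or below the $152,200 threshold, so the full $357 applies.
Child Tax Credit: 12% of the $62,800 excess over $89,400 is $7,536 ≥ base, so the credit is $0.
Heating Assistance Credit: 13% of the $46,700 excess over $105,500 is $6,071; credit = $7,600 − $6,071 = $1,529.
Total: $357 + $0 + $1,529 = $1,886.

$1,886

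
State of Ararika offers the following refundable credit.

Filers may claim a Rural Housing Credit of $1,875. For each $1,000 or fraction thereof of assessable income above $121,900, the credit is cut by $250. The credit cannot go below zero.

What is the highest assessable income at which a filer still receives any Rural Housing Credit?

$128,900

After 7 increments the reduction is 7 × $250 = $1,750, leaving $125; one more increment wipes it out. Increment 7 ends at excess 7 × $1,000 = $7,000, so the highest qualifying income is $121,900 + $7,000 = $128,900.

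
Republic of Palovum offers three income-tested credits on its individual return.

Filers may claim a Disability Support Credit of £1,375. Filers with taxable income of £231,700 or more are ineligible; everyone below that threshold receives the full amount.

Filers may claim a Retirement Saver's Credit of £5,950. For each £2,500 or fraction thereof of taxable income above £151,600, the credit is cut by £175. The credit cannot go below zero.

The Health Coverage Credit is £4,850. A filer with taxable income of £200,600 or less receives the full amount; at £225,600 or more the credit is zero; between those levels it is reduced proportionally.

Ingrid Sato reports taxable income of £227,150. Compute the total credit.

£1,900

Disability Support Credit: £227,150 is below the £231,700 cutoff, so the full £1,375 applies.
Retirement Saver's Credit: income exceeds £151,600 by £75,550, which is 31 full-or-partial £2,500 increments; reduction = 31 × £175 = £5,425, leaving £525.
Health Coverage Credit: £227,150 is at or above £225,600, so the credit is £0.
Total: £1,375 + £525 + £0 = £1,900.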